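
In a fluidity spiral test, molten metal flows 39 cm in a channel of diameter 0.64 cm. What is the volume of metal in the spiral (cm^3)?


Formula: V = pi * (d/2)^2 * L  (cylinder volume)
Radius = 0.64/2 = 0.32 cm
V = pi * 0.32^2 * 39 = 12.5463 cm^3


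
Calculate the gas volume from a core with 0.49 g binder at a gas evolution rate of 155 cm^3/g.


Formula: V_gas = W_binder * gas_evolution_rate
V = 0.49 g * 155 cm^3/g = 75.9500 cm^3

Final answer: 75.9500 cm^3


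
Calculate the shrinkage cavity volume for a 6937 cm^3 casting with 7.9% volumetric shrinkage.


Formula: V_shrink = V_casting * shrinkage_pct / 100
V_shrink = 6937 cm^3 * 7.9 / 100 = 548.0230 cm^3


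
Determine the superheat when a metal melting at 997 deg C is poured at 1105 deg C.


Formula: Superheat = T_pour - T_melt
Superheat = 1105 - 997 = 108 deg C


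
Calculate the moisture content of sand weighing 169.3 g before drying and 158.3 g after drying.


Formula: MC = (W_wet - W_dry) / W_wet * 100
Water mass = 169.3 - 158.3 = 11.0 g
MC = 11.0 / 169.3 * 100 = 6.4973%

6.4973%


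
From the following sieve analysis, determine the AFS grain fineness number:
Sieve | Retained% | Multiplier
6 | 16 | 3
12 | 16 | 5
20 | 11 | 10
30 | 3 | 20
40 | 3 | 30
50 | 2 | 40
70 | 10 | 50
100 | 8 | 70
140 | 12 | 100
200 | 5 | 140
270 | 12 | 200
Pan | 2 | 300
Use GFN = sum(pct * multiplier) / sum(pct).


Formula: GFN = sum(pct * multiplier) / sum(pct)
sum(pct * multiplier) = 6428
sum(pct) = 100
GFN = 6428 / 100 = 64.28


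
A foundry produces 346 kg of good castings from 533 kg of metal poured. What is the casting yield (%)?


Formula: Casting Yield = (W_good / W_total) * 100
Yield = (346 kg / 533 kg) * 100 = 64.9156%

Answer: 64.9156%


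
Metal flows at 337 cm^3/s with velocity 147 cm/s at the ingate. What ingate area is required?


Formula: A_ingate = Q / v  (continuity equation)
A = 337 cm^3/s / 147 cm/s = 2.2925 cm^2


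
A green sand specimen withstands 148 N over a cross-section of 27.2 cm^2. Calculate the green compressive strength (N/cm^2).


Formula: Compressive Strength = Force / Area
Strength = 148 N / 27.2 cm^2 = 5.4412 N/cm^2

Answer: 5.4412 N/cm^2


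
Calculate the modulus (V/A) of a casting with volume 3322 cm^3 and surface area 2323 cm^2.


Formula: Casting Modulus M = V / A
M = 3322 cm^3 / 2323 cm^2 = 1.4300 cm

1.4300 cm


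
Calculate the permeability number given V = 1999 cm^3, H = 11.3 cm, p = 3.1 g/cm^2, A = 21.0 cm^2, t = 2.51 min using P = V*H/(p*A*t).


Formula: Permeability Number P = (V * H) / (p * A * t)
Numerator: V * H = 1999 * 11.3 = 22588.7
Denominator: p * A * t = 3.1 * 21.0 * 2.51 = 163.401
P = 22588.7 / 163.401 = 138.2409

Answer: 138.2409


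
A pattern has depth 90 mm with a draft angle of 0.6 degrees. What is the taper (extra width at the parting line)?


Formula: taper = depth * tan(draft_angle)
tan(0.6 deg) = 0.0104724
taper = 90 mm * 0.0104724 = 0.9425 mm

0.9425 mm


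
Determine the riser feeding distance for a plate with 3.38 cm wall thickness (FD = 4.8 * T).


Formula: FD = 4.8 * T  (riser feeding-distance rule)
FD = 4.8 * 3.38 cm = 16.2240 cm


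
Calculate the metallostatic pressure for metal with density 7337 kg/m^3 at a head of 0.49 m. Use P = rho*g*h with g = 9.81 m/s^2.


Formula: P = rho * g * h
rho * g = 7337 * 9.81 = 71975.97 N/m^3
P = 71975.97 * 0.49 = 35268.2253 Pa

Final answer: 35268.2253 Pa


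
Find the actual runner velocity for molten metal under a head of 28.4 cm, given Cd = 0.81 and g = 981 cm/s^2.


Formula: v = Cd * sqrt(2 * g * h)  (Torricelli with discharge coefficient)
2*g*h = 2 * 981 * 28.4 = 55720.8 cm^2/s^2
sqrt(55720.8) = 236.05254 cm/s
v = 0.81 * 236.05254 = 191.2026 cm/s


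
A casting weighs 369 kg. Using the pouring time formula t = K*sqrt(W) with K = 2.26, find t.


Formula: t = K * sqrt(W)
sqrt(W) = sqrt(369) = 19.20937
t = 2.26 * 19.20937 = 43.4132 s


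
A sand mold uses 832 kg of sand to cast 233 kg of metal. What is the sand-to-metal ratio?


Formula: Sand-to-Metal Ratio = W_sand / W_metal
Ratio = 832 kg / 233 kg = 3.5708

Final answer: 3.5708


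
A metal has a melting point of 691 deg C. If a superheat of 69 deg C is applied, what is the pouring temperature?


Formula: T_pour = T_melt + Superheat
T_pour = 691 + 69 = 760 deg C


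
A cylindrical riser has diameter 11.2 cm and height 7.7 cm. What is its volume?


Formula: V = pi * (D/2)^2 * H  (cylinder volume)
Radius = D/2 = 11.2/2 = 5.6 cm
V = pi * 5.6^2 * 7.7 = 758.6067 cm^3


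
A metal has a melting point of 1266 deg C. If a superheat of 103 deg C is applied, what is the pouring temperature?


Formula: T_pour = T_melt + Superheat
T_pour = 1266 + 103 = 1369 deg C

Final answer: 1369 deg C


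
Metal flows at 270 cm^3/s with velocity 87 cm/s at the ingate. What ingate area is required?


Formula: A_ingate = Q / v  (continuity equation)
A = 270 cm^3/s / 87 cm/s = 3.1034 cm^2

3.1034 cm^2


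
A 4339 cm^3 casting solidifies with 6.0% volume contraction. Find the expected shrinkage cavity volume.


Formula: V_shrink = V_casting * shrinkage_pct / 100
V_shrink = 4339 cm^3 * 6.0 / 100 = 260.3400 cm^3

260.3400 cm^3


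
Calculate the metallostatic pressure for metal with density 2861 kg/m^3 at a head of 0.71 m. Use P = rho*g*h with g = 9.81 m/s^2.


Formula: P = rho * g * h
rho * g = 2861 * 9.81 = 28066.41 N/m^3
P = 28066.41 * 0.71 = 19927.1511 Pa

Answer: 19927.1511 Pa


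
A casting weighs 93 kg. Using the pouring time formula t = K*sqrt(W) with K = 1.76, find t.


Formula: t = K * sqrt(W)
sqrt(W) = sqrt(93) = 9.64365
t = 1.76 * 9.64365 = 16.9728 s


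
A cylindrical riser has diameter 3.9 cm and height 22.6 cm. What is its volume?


Formula: V = pi * (D/2)^2 * H  (cylinder volume)
Radius = D/2 = 3.9/2 = 1.95 cm
V = pi * 1.95^2 * 22.6 = 269.9775 cm^3

Final answer: 269.9775 cm^3


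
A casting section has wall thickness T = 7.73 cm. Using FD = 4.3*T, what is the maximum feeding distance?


Formula: FD = 4.3 * T  (riser feeding-distance rule)
FD = 4.3 * 7.73 cm = 33.2390 cm


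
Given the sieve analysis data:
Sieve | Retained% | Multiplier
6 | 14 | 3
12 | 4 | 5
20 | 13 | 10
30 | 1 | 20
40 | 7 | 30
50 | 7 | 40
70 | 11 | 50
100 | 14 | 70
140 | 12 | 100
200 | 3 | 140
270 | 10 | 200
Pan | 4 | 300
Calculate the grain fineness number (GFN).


Formula: GFN = sum(pct * multiplier) / sum(pct)
sum(pct * multiplier) = 7052
sum(pct) = 100
GFN = 7052 / 100 = 70.52


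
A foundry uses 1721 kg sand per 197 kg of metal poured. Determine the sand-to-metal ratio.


Formula: Sand-to-Metal Ratio = W_sand / W_metal
Ratio = 1721 kg / 197 kg = 8.7360

Answer: 8.7360


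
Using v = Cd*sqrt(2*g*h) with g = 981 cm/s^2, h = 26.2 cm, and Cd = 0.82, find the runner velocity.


Formula: v = Cd * sqrt(2 * g * h)  (Torricelli with discharge coefficient)
2*g*h = 2 * 981 * 26.2 = 51404.4 cm^2/s^2
sqrt(51404.4) = 226.72538 cm/s
v = 0.82 * 226.72538 = 185.9148 cm/s


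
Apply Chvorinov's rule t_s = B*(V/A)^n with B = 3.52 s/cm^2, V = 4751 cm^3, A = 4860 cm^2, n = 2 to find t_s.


Formula: t_s = B * (V/A)^n  (Chvorinov's rule, n=2)
Modulus M = V/A = 4751/4860 = 0.977572 cm
M^2 = 0.977572^2 = 0.955647 cm^2
t_s = 3.52 * 0.955647 = 3.3639 s


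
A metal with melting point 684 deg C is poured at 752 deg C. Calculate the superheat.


Formula: Superheat = T_pour - T_melt
Superheat = 752 - 684 = 68 deg C

Final answer: 68 deg C


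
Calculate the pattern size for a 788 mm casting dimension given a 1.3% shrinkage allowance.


Formula: L_pattern = L_casting * (1 + shrinkage_rate/100)
Shrinkage factor = 1 + 1.3/100 = 1.013
L_pattern = 788 mm * 1.013 = 798.2440 mm


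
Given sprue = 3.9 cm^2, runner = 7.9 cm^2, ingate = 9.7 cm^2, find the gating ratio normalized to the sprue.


Sprue:Runner:Ingate = 1 : 7.9/3.9 : 9.7/3.9 = 1:2.03:2.49


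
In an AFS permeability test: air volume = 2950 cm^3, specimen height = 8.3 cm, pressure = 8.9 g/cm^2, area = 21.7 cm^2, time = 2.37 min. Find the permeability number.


Formula: Permeability Number P = (V * H) / (p * A * t)
Numerator: V * H = 2950 * 8.3 = 24485.0
Denominator: p * A * t = 8.9 * 21.7 * 2.37 = 457.7181
P = 24485.0 / 457.7181 = 53.4936

Final answer: 53.4936


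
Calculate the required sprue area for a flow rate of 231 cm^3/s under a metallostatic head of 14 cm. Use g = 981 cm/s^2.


Formula: v = sqrt(2*g*h), A = Q/v
Velocity: v = sqrt(2 * 981 * 14) = sqrt(27468) = 165.7347 cm/s
Sprue area: A = Q / v = 231 / 165.7347 = 1.3938 cm^2


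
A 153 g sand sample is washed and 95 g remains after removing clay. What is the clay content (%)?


Formula: Clay% = (W_total - W_washed) / W_total * 100
Clay mass = 153 - 95 = 58 g
Clay% = 58 / 153 * 100 = 37.9085%

Answer: 37.9085%


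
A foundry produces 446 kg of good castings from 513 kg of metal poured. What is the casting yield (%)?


Formula: Casting Yield = (W_good / W_total) * 100
Yield = (446 kg / 513 kg) * 100 = 86.9396%

Answer: 86.9396%


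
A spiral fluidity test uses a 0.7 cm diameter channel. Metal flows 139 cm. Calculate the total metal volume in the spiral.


Formula: V = pi * (d/2)^2 * L  (cylinder volume)
Radius = 0.7/2 = 0.35 cm
V = pi * 0.35^2 * 139 = 53.4935 cm^3

53.4935 cm^3


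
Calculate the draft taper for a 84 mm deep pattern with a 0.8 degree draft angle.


Formula: taper = depth * tan(draft_angle)
tan(0.8 deg) = 0.0139635
taper = 84 mm * 0.0139635 = 1.1729 mm

Final answer: 1.1729 mm


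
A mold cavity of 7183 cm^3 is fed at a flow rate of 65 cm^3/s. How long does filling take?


Formula: t_fill = V_mold / Q_flow
t = 7183 cm^3 / 65 cm^3/s = 110.5077 s

110.5077 s


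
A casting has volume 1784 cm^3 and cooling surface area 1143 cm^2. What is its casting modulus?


Formula: Casting Modulus M = V / A
M = 1784 cm^3 / 1143 cm^2 = 1.5608 cm

1.5608 cm


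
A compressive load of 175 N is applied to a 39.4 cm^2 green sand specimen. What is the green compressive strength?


Formula: Compressive Strength = Force / Area
Strength = 175 N / 39.4 cm^2 = 4.4416 N/cm^2

Answer: 4.4416 N/cm^2


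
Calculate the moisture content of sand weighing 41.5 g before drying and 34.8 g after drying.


Formula: MC = (W_wet - W_dry) / W_wet * 100
Water mass = 41.5 - 34.8 = 6.7 g
MC = 6.7 / 41.5 * 100 = 16.1446%

Final answer: 16.1446%


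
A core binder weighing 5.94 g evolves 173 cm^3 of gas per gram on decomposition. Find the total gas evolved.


Formula: V_gas = W_binder * gas_evolution_rate
V = 5.94 g * 173 cm^3/g = 1027.6200 cm^3

Answer: 1027.6200 cm^3


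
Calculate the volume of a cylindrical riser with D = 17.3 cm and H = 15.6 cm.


Formula: V = pi * (D/2)^2 * H  (cylinder volume)
Radius = D/2 = 17.3/2 = 8.65 cm
V = pi * 8.65^2 * 15.6 = 3666.9643 cm^3


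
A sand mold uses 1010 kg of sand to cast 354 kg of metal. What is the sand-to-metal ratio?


Formula: Sand-to-Metal Ratio = W_sand / W_metal
Ratio = 1010 kg / 354 kg = 2.8531


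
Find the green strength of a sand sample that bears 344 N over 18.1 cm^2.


Formula: Compressive Strength = Force / Area
Strength = 344 N / 18.1 cm^2 = 19.0055 N/cm^2

19.0055 N/cm^2


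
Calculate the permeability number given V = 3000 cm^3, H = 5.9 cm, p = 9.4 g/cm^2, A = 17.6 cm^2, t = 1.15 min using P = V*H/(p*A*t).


Formula: Permeability Number P = (V * H) / (p * A * t)
Numerator: V * H = 3000 * 5.9 = 17700.0
Denominator: p * A * t = 9.4 * 17.6 * 1.15 = 190.256
P = 17700.0 / 190.256 = 93.0325


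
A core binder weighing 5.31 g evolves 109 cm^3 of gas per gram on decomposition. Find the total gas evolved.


Formula: V_gas = W_binder * gas_evolution_rate
V = 5.31 g * 109 cm^3/g = 578.7900 cm^3

Answer: 578.7900 cm^3


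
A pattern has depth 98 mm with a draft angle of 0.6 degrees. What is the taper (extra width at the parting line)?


Formula: taper = depth * tan(draft_angle)
tan(0.6 deg) = 0.0104724
taper = 98 mm * 0.0104724 = 1.0263 mm


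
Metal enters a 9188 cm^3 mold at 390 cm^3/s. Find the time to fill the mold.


Formula: t_fill = V_mold / Q_flow
t = 9188 cm^3 / 390 cm^3/s = 23.5590 s

Final answer: 23.5590 s


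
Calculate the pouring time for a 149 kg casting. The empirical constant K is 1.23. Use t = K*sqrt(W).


Formula: t = K * sqrt(W)
sqrt(W) = sqrt(149) = 12.20656
t = 1.23 * 12.20656 = 15.0141 s

15.0141 s


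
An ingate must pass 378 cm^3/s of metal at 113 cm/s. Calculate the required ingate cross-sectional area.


Formula: A_ingate = Q / v  (continuity equation)
A = 378 cm^3/s / 113 cm/s = 3.3451 cm^2


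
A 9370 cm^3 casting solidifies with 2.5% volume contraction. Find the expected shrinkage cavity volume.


Formula: V_shrink = V_casting * shrinkage_pct / 100
V_shrink = 9370 cm^3 * 2.5 / 100 = 234.2500 cm^3

Answer: 234.2500 cm^3


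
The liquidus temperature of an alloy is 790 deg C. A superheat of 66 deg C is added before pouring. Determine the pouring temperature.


Formula: T_pour = T_melt + Superheat
T_pour = 790 + 66 = 856 deg C


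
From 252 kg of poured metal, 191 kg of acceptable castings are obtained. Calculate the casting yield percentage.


Formula: Casting Yield = (W_good / W_total) * 100
Yield = (191 kg / 252 kg) * 100 = 75.7937%

Final answer: 75.7937%


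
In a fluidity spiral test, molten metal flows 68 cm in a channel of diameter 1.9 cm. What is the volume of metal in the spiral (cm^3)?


Formula: V = pi * (d/2)^2 * L  (cylinder volume)
Radius = 1.9/2 = 0.95 cm
V = pi * 0.95^2 * 68 = 192.7995 cm^3

192.7995 cm^3


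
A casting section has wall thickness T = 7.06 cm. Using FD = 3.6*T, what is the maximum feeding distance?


Formula: FD = 3.6 * T  (riser feeding-distance rule)
FD = 3.6 * 7.06 cm = 25.4160 cm


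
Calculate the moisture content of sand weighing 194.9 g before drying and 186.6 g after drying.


Formula: MC = (W_wet - W_dry) / W_wet * 100
Water mass = 194.9 - 186.6 = 8.3 g
MC = 8.3 / 194.9 * 100 = 4.2586%

4.2586%


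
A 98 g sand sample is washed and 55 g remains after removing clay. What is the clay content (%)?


Formula: Clay% = (W_total - W_washed) / W_total * 100
Clay mass = 98 - 55 = 43 g
Clay% = 43 / 98 * 100 = 43.8776%

Final answer: 43.8776%


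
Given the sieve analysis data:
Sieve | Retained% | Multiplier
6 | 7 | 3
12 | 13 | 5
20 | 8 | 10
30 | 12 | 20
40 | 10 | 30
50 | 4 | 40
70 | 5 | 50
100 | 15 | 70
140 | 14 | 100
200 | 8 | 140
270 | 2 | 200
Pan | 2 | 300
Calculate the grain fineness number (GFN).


Formula: GFN = sum(pct * multiplier) / sum(pct)
sum(pct * multiplier) = 5686
sum(pct) = 100
GFN = 5686 / 100 = 56.86

56.86


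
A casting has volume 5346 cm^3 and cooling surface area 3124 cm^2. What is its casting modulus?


Formula: Casting Modulus M = V / A
M = 5346 cm^3 / 3124 cm^2 = 1.7113 cm

Final answer: 1.7113 cm


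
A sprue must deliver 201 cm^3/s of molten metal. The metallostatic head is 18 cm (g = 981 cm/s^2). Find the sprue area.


Formula: v = sqrt(2*g*h), A = Q/v
Velocity: v = sqrt(2 * 981 * 18) = sqrt(35316) = 187.9255 cm/s
Sprue area: A = Q / v = 201 / 187.9255 = 1.0696 cm^2


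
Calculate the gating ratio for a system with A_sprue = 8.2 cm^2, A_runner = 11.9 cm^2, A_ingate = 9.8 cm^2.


Sprue:Runner:Ingate = 1 : 11.9/8.2 : 9.8/8.2 = 1:1.45:1.20

Final answer: 1:1.45:1.20


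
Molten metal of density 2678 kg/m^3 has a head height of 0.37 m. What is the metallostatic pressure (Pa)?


Formula: P = rho * g * h
rho * g = 2678 * 9.81 = 26271.18 N/m^3
P = 26271.18 * 0.37 = 9720.3366 Pa

9720.3366 Pa


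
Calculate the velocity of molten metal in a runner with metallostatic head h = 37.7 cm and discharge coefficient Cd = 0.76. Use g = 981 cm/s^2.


Formula: v = Cd * sqrt(2 * g * h)  (Torricelli with discharge coefficient)
2*g*h = 2 * 981 * 37.7 = 73967.4 cm^2/s^2
sqrt(73967.4) = 271.96948 cm/s
v = 0.76 * 271.96948 = 206.6968 cm/s

Final answer: 206.6968 cm/s


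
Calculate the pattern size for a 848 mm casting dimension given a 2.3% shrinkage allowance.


Formula: L_pattern = L_casting * (1 + shrinkage_rate/100)
Shrinkage factor = 1 + 2.3/100 = 1.023
L_pattern = 848 mm * 1.023 = 867.5040 mm


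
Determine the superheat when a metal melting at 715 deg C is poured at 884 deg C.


Formula: Superheat = T_pour - T_melt
Superheat = 884 - 715 = 169 deg C

Answer: 169 deg C


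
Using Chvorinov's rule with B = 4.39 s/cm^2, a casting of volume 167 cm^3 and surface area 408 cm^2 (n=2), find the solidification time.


Formula: t_s = B * (V/A)^n  (Chvorinov's rule, n=2)
Modulus M = V/A = 167/408 = 0.409314 cm
M^2 = 0.409314^2 = 0.167538 cm^2
t_s = 4.39 * 0.167538 = 0.7355 s

Final answer: 0.7355 s


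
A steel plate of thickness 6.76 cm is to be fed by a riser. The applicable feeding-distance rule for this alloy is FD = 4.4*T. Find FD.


Formula: FD = 4.4 * T  (riser feeding-distance rule)
FD = 4.4 * 6.76 cm = 29.7440 cm


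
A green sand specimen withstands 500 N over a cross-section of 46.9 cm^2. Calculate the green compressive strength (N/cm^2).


Formula: Compressive Strength = Force / Area
Strength = 500 N / 46.9 cm^2 = 10.6610 N/cm^2

Answer: 10.6610 N/cm^2


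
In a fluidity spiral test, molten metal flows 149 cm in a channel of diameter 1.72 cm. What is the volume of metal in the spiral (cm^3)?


Formula: V = pi * (d/2)^2 * L  (cylinder volume)
Radius = 1.72/2 = 0.86 cm
V = pi * 0.86^2 * 149 = 346.2048 cm^3

346.2048 cm^3


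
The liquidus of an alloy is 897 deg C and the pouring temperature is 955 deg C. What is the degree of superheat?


Formula: Superheat = T_pour - T_melt
Superheat = 955 - 897 = 58 deg C

58 deg C


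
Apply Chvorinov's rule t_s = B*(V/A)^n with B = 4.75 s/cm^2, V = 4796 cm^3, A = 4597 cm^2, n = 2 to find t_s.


Formula: t_s = B * (V/A)^n  (Chvorinov's rule, n=2)
Modulus M = V/A = 4796/4597 = 1.043289 cm
M^2 = 1.043289^2 = 1.088452 cm^2
t_s = 4.75 * 1.088452 = 5.1701 s

Answer: 5.1701 s


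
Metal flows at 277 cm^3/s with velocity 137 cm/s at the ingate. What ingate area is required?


Formula: A_ingate = Q / v  (continuity equation)
A = 277 cm^3/s / 137 cm/s = 2.0219 cm^2

Final answer: 2.0219 cm^2


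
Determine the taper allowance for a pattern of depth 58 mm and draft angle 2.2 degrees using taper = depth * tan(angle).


Formula: taper = depth * tan(draft_angle)
tan(2.2 deg) = 0.0384161
taper = 58 mm * 0.0384161 = 2.2281 mm

Final answer: 2.2281 mm


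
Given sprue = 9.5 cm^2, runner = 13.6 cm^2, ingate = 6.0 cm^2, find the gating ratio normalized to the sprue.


Sprue:Runner:Ingate = 1 : 13.6/9.5 : 6.0/9.5 = 1:1.43:0.63


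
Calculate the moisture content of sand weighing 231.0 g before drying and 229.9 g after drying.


Formula: MC = (W_wet - W_dry) / W_wet * 100
Water mass = 231.0 - 229.9 = 1.1 g
MC = 1.1 / 231.0 * 100 = 0.4762%

Answer: 0.4762%


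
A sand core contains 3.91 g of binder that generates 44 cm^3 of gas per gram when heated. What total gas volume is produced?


Formula: V_gas = W_binder * gas_evolution_rate
V = 3.91 g * 44 cm^3/g = 172.0400 cm^3


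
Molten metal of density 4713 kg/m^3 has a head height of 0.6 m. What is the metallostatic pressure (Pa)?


Formula: P = rho * g * h
rho * g = 4713 * 9.81 = 46234.53 N/m^3
P = 46234.53 * 0.6 = 27740.7180 Pa

Answer: 27740.7180 Pa


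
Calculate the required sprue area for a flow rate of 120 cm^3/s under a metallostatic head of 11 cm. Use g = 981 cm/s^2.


Formula: v = sqrt(2*g*h), A = Q/v
Velocity: v = sqrt(2 * 981 * 11) = sqrt(21582) = 146.9081 cm/s
Sprue area: A = Q / v = 120 / 146.9081 = 0.8168 cm^2

Answer: 0.8168 cm^2


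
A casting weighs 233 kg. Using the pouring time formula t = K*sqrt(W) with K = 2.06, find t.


Formula: t = K * sqrt(W)
sqrt(W) = sqrt(233) = 15.26434
t = 2.06 * 15.26434 = 31.4445 s


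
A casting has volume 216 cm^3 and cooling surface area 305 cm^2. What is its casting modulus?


Formula: Casting Modulus M = V / A
M = 216 cm^3 / 305 cm^2 = 0.7082 cm

0.7082 cm


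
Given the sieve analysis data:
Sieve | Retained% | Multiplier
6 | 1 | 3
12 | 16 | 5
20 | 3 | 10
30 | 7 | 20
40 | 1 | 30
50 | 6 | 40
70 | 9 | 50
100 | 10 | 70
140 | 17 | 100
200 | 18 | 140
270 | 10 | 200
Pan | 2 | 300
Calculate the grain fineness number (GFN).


Formula: GFN = sum(pct * multiplier) / sum(pct)
sum(pct * multiplier) = 8493
sum(pct) = 100
GFN = 8493 / 100 = 84.93

Final answer: 84.93


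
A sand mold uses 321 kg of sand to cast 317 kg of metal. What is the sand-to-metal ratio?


Formula: Sand-to-Metal Ratio = W_sand / W_metal
Ratio = 321 kg / 317 kg = 1.0126

Answer: 1.0126


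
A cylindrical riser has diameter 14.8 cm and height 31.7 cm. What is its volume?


Formula: V = pi * (D/2)^2 * H  (cylinder volume)
Radius = D/2 = 14.8/2 = 7.4 cm
V = pi * 7.4^2 * 31.7 = 5453.4656 cm^3


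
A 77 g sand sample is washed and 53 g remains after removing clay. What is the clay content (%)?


Formula: Clay% = (W_total - W_washed) / W_total * 100
Clay mass = 77 - 53 = 24 g
Clay% = 24 / 77 * 100 = 31.1688%

31.1688%


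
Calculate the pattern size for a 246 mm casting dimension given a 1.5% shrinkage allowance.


Formula: L_pattern = L_casting * (1 + shrinkage_rate/100)
Shrinkage factor = 1 + 1.5/100 = 1.015
L_pattern = 246 mm * 1.015 = 249.6900 mm

Final answer: 249.6900 mm


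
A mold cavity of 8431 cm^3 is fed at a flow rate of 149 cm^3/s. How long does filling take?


Formula: t_fill = V_mold / Q_flow
t = 8431 cm^3 / 149 cm^3/s = 56.5839 s


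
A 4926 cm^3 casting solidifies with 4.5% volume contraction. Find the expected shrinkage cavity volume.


Formula: V_shrink = V_casting * shrinkage_pct / 100
V_shrink = 4926 cm^3 * 4.5 / 100 = 221.6700 cm^3


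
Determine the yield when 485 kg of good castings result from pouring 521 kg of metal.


Formula: Casting Yield = (W_good / W_total) * 100
Yield = (485 kg / 521 kg) * 100 = 93.0902%

93.0902%


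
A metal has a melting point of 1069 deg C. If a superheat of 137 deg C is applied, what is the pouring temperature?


Formula: T_pour = T_melt + Superheat
T_pour = 1069 + 137 = 1206 deg C

1206 deg C


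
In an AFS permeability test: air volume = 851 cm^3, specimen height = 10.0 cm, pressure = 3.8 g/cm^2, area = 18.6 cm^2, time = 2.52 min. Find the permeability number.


Formula: Permeability Number P = (V * H) / (p * A * t)
Numerator: V * H = 851 * 10.0 = 8510.0
Denominator: p * A * t = 3.8 * 18.6 * 2.52 = 178.1136
P = 8510.0 / 178.1136 = 47.7785


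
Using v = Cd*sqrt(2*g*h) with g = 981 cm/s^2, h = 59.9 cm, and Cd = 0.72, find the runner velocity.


Formula: v = Cd * sqrt(2 * g * h)  (Torricelli with discharge coefficient)
2*g*h = 2 * 981 * 59.9 = 117523.8 cm^2/s^2
sqrt(117523.8) = 342.81744 cm/s
v = 0.72 * 342.81744 = 246.8286 cm/s

Answer: 246.8286 cm/s


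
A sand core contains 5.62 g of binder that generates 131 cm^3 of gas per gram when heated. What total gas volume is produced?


Formula: V_gas = W_binder * gas_evolution_rate
V = 5.62 g * 131 cm^3/g = 736.2200 cm^3

736.2200 cm^3


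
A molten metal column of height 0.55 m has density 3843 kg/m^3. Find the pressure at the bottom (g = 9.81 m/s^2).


Formula: P = rho * g * h
rho * g = 3843 * 9.81 = 37699.83 N/m^3
P = 37699.83 * 0.55 = 20734.9065 Pa

20734.9065 Pa


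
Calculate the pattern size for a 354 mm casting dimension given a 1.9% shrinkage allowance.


Formula: L_pattern = L_casting * (1 + shrinkage_rate/100)
Shrinkage factor = 1 + 1.9/100 = 1.019
L_pattern = 354 mm * 1.019 = 360.7260 mm


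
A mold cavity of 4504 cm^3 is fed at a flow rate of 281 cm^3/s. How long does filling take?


Formula: t_fill = V_mold / Q_flow
t = 4504 cm^3 / 281 cm^3/s = 16.0285 s

Final answer: 16.0285 s


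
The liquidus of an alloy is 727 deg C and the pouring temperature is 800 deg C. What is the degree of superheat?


Formula: Superheat = T_pour - T_melt
Superheat = 800 - 727 = 73 deg C

Answer: 73 deg C


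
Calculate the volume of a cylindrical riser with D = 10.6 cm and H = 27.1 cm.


Formula: V = pi * (D/2)^2 * H  (cylinder volume)
Radius = D/2 = 10.6/2 = 5.3 cm
V = pi * 5.3^2 * 27.1 = 2391.5029 cm^3

Final answer: 2391.5029 cm^3


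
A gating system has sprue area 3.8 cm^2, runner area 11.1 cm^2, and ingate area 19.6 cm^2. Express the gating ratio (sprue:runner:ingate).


Sprue:Runner:Ingate = 1 : 11.1/3.8 : 19.6/3.8 = 1:2.92:5.16

Answer: 1:2.92:5.16


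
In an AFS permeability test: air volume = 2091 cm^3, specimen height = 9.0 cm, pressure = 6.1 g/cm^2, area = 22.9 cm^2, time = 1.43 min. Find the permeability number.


Formula: Permeability Number P = (V * H) / (p * A * t)
Numerator: V * H = 2091 * 9.0 = 18819.0
Denominator: p * A * t = 6.1 * 22.9 * 1.43 = 199.7567
P = 18819.0 / 199.7567 = 94.2096

94.2096


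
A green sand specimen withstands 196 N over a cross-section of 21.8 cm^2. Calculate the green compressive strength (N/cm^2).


Formula: Compressive Strength = Force / Area
Strength = 196 N / 21.8 cm^2 = 8.9908 N/cm^2

Answer: 8.9908 N/cm^2


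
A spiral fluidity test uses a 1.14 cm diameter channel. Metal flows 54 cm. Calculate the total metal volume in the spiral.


Formula: V = pi * (d/2)^2 * L  (cylinder volume)
Radius = 1.14/2 = 0.57 cm
V = pi * 0.57^2 * 54 = 55.1180 cm^3

55.1180 cm^3


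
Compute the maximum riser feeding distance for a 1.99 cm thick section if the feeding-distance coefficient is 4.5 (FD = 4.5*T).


Formula: FD = 4.5 * T  (riser feeding-distance rule)
FD = 4.5 * 1.99 cm = 8.9550 cm

Answer: 8.9550 cm


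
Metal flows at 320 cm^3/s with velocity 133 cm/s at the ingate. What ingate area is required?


Formula: A_ingate = Q / v  (continuity equation)
A = 320 cm^3/s / 133 cm/s = 2.4060 cm^2


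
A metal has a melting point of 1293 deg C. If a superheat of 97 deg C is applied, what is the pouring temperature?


Formula: T_pour = T_melt + Superheat
T_pour = 1293 + 97 = 1390 deg C


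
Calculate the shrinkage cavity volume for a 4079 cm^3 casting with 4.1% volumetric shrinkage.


Formula: V_shrink = V_casting * shrinkage_pct / 100
V_shrink = 4079 cm^3 * 4.1 / 100 = 167.2390 cm^3

Final answer: 167.2390 cm^3


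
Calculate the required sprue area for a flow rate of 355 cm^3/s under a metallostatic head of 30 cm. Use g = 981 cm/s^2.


Formula: v = sqrt(2*g*h), A = Q/v
Velocity: v = sqrt(2 * 981 * 30) = sqrt(58860) = 242.6108 cm/s
Sprue area: A = Q / v = 355 / 242.6108 = 1.4632 cm^2

1.4632 cm^2


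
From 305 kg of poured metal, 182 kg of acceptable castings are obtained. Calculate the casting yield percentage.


Formula: Casting Yield = (W_good / W_total) * 100
Yield = (182 kg / 305 kg) * 100 = 59.6721%


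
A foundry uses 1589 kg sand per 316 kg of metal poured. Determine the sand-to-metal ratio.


Formula: Sand-to-Metal Ratio = W_sand / W_metal
Ratio = 1589 kg / 316 kg = 5.0285


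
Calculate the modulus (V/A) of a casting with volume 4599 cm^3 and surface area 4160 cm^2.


Formula: Casting Modulus M = V / A
M = 4599 cm^3 / 4160 cm^2 = 1.1055 cm

Answer: 1.1055 cm


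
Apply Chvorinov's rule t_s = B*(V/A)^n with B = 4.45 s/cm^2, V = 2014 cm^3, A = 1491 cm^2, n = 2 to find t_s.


Formula: t_s = B * (V/A)^n  (Chvorinov's rule, n=2)
Modulus M = V/A = 2014/1491 = 1.350771 cm
M^2 = 1.350771^2 = 1.824582 cm^2
t_s = 4.45 * 1.824582 = 8.1194 s


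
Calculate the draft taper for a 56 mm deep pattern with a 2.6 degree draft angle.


Formula: taper = depth * tan(draft_angle)
tan(2.6 deg) = 0.0454097
taper = 56 mm * 0.0454097 = 2.5429 mm

Answer: 2.5429 mm


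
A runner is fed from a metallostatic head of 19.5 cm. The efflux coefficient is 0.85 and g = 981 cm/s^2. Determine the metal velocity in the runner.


Formula: v = Cd * sqrt(2 * g * h)  (Torricelli with discharge coefficient)
2*g*h = 2 * 981 * 19.5 = 38259.0 cm^2/s^2
sqrt(38259.0) = 195.59908 cm/s
v = 0.85 * 195.59908 = 166.2592 cm/s


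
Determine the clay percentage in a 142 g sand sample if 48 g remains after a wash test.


Formula: Clay% = (W_total - W_washed) / W_total * 100
Clay mass = 142 - 48 = 94 g
Clay% = 94 / 142 * 100 = 66.1972%

66.1972%


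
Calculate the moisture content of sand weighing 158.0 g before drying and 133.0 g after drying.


Formula: MC = (W_wet - W_dry) / W_wet * 100
Water mass = 158.0 - 133.0 = 25.0 g
MC = 25.0 / 158.0 * 100 = 15.8228%

15.8228%


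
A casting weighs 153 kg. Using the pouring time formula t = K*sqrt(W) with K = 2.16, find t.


Formula: t = K * sqrt(W)
sqrt(W) = sqrt(153) = 12.36932
t = 2.16 * 12.36932 = 26.7177 s

Answer: 26.7177 s


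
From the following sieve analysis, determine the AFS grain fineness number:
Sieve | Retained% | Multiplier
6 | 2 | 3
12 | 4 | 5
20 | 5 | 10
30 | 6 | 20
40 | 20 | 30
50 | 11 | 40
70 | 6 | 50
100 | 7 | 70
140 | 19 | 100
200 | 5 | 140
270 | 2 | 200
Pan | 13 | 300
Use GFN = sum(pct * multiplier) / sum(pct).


Formula: GFN = sum(pct * multiplier) / sum(pct)
sum(pct * multiplier) = 8926
sum(pct) = 100
GFN = 8926 / 100 = 89.26


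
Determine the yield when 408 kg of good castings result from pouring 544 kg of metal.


Formula: Casting Yield = (W_good / W_total) * 100
Yield = (408 kg / 544 kg) * 100 = 75.0000%

75.0000%


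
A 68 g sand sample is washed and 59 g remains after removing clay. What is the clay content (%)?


Formula: Clay% = (W_total - W_washed) / W_total * 100
Clay mass = 68 - 59 = 9 g
Clay% = 9 / 68 * 100 = 13.2353%

Final answer: 13.2353%


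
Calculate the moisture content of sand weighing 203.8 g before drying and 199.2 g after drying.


Formula: MC = (W_wet - W_dry) / W_wet * 100
Water mass = 203.8 - 199.2 = 4.6 g
MC = 4.6 / 203.8 * 100 = 2.2571%


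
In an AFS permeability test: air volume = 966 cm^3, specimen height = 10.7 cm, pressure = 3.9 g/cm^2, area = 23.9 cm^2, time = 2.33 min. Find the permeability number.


Formula: Permeability Number P = (V * H) / (p * A * t)
Numerator: V * H = 966 * 10.7 = 10336.2
Denominator: p * A * t = 3.9 * 23.9 * 2.33 = 217.1793
P = 10336.2 / 217.1793 = 47.5929

47.5929


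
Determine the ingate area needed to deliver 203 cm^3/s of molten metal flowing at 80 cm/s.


Formula: A_ingate = Q / v  (continuity equation)
A = 203 cm^3/s / 80 cm/s = 2.5375 cm^2


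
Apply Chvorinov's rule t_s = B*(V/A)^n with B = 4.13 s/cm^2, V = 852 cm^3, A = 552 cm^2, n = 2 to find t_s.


Formula: t_s = B * (V/A)^n  (Chvorinov's rule, n=2)
Modulus M = V/A = 852/552 = 1.543478 cm
M^2 = 1.543478^2 = 2.382324 cm^2
t_s = 4.13 * 2.382324 = 9.8390 s

Final answer: 9.8390 s


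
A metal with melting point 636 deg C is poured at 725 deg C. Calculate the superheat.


Formula: Superheat = T_pour - T_melt
Superheat = 725 - 636 = 89 deg C

89 deg C


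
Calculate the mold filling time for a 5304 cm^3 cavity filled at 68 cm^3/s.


Formula: t_fill = V_mold / Q_flow
t = 5304 cm^3 / 68 cm^3/s = 78.0000 s


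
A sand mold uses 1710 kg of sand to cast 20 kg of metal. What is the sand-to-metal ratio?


Formula: Sand-to-Metal Ratio = W_sand / W_metal
Ratio = 1710 kg / 20 kg = 85.5000

Answer: 85.5000


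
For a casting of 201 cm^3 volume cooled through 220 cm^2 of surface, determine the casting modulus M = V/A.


Formula: Casting Modulus M = V / A
M = 201 cm^3 / 220 cm^2 = 0.9136 cm

Answer: 0.9136 cm


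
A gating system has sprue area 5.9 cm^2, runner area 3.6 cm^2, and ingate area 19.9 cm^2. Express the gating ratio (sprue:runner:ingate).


Sprue:Runner:Ingate = 1 : 3.6/5.9 : 19.9/5.9 = 1:0.61:3.37

Answer: 1:0.61:3.37


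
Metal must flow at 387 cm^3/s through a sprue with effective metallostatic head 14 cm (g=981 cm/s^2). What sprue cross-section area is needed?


Formula: v = sqrt(2*g*h), A = Q/v
Velocity: v = sqrt(2 * 981 * 14) = sqrt(27468) = 165.7347 cm/s
Sprue area: A = Q / v = 387 / 165.7347 = 2.3351 cm^2

2.3351 cm^2


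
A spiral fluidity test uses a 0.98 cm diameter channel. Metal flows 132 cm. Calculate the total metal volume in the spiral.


Formula: V = pi * (d/2)^2 * L  (cylinder volume)
Radius = 0.98/2 = 0.49 cm
V = pi * 0.49^2 * 132 = 99.5671 cm^3

99.5671 cm^3


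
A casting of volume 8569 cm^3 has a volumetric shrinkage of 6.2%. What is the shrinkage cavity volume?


Formula: V_shrink = V_casting * shrinkage_pct / 100
V_shrink = 8569 cm^3 * 6.2 / 100 = 531.2780 cm^3

Final answer: 531.2780 cm^3


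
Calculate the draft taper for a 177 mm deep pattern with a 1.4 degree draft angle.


Formula: taper = depth * tan(draft_angle)
tan(1.4 deg) = 0.0244395
taper = 177 mm * 0.0244395 = 4.3258 mm

4.3258 mm


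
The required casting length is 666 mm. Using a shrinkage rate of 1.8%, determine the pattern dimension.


Formula: L_pattern = L_casting * (1 + shrinkage_rate/100)
Shrinkage factor = 1 + 1.8/100 = 1.018
L_pattern = 666 mm * 1.018 = 677.9880 mm

Final answer: 677.9880 mm


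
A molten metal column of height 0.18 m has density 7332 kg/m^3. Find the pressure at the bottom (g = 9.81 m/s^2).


Formula: P = rho * g * h
rho * g = 7332 * 9.81 = 71926.92 N/m^3
P = 71926.92 * 0.18 = 12946.8456 Pa

Answer: 12946.8456 Pa


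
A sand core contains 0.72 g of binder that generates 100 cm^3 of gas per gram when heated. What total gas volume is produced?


Formula: V_gas = W_binder * gas_evolution_rate
V = 0.72 g * 100 cm^3/g = 72.0000 cm^3


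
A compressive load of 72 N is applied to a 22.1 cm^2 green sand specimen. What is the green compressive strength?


Formula: Compressive Strength = Force / Area
Strength = 72 N / 22.1 cm^2 = 3.2579 N/cm^2


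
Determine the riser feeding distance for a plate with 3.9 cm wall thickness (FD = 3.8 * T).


Formula: FD = 3.8 * T  (riser feeding-distance rule)
FD = 3.8 * 3.9 cm = 14.8200 cm

14.8200 cm


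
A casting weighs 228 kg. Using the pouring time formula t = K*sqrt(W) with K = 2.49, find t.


Formula: t = K * sqrt(W)
sqrt(W) = sqrt(228) = 15.09967
t = 2.49 * 15.09967 = 37.5982 s

Answer: 37.5982 s


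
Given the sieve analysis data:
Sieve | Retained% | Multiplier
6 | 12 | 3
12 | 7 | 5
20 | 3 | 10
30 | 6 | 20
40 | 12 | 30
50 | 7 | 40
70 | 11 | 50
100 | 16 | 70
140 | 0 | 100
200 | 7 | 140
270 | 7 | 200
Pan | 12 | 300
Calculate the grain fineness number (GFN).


Formula: GFN = sum(pct * multiplier) / sum(pct)
sum(pct * multiplier) = 8511
sum(pct) = 100
GFN = 8511 / 100 = 85.11


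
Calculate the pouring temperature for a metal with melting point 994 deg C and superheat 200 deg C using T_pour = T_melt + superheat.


Formula: T_pour = T_melt + Superheat
T_pour = 994 + 200 = 1194 deg C

Final answer: 1194 deg C


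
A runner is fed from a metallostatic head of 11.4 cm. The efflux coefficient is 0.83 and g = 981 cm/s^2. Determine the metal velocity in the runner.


Formula: v = Cd * sqrt(2 * g * h)  (Torricelli with discharge coefficient)
2*g*h = 2 * 981 * 11.4 = 22366.8 cm^2/s^2
sqrt(22366.8) = 149.55534 cm/s
v = 0.83 * 149.55534 = 124.1309 cm/s


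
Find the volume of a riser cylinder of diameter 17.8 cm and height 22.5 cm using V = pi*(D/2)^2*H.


Formula: V = pi * (D/2)^2 * H  (cylinder volume)
Radius = D/2 = 17.8/2 = 8.9 cm
V = pi * 8.9^2 * 22.5 = 5599.0250 cm^3

5599.0250 cm^3


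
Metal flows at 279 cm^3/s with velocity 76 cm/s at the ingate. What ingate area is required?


Formula: A_ingate = Q / v  (continuity equation)
A = 279 cm^3/s / 76 cm/s = 3.6711 cm^2


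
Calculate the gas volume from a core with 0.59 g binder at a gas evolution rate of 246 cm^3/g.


Formula: V_gas = W_binder * gas_evolution_rate
V = 0.59 g * 246 cm^3/g = 145.1400 cm^3

145.1400 cm^3


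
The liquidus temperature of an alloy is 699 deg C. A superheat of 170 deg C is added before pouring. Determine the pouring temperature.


Formula: T_pour = T_melt + Superheat
T_pour = 699 + 170 = 869 deg C

Answer: 869 deg C


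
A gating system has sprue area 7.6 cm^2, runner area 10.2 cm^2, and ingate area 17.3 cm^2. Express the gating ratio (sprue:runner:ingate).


Sprue:Runner:Ingate = 1 : 10.2/7.6 : 17.3/7.6 = 1:1.34:2.28

Final answer: 1:1.34:2.28


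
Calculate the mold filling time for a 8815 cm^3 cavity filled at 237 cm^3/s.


Formula: t_fill = V_mold / Q_flow
t = 8815 cm^3 / 237 cm^3/s = 37.1941 s

37.1941 s


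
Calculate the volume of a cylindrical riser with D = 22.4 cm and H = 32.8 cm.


Formula: V = pi * (D/2)^2 * H  (cylinder volume)
Radius = D/2 = 22.4/2 = 11.2 cm
V = pi * 11.2^2 * 32.8 = 12925.8693 cm^3

Answer: 12925.8693 cm^3


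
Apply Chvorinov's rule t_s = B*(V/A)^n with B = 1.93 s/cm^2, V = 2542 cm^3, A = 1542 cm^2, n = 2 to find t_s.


Formula: t_s = B * (V/A)^n  (Chvorinov's rule, n=2)
Modulus M = V/A = 2542/1542 = 1.648508 cm
M^2 = 1.648508^2 = 2.717579 cm^2
t_s = 1.93 * 2.717579 = 5.2449 s


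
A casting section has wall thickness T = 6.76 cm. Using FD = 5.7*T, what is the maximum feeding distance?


Formula: FD = 5.7 * T  (riser feeding-distance rule)
FD = 5.7 * 6.76 cm = 38.5320 cm

Final answer: 38.5320 cm


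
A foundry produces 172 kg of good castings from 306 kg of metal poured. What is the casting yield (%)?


Formula: Casting Yield = (W_good / W_total) * 100
Yield = (172 kg / 306 kg) * 100 = 56.2092%

56.2092%


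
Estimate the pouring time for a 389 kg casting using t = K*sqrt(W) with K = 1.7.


Formula: t = K * sqrt(W)
sqrt(W) = sqrt(389) = 19.72308
t = 1.7 * 19.72308 = 33.5292 s

Answer: 33.5292 s


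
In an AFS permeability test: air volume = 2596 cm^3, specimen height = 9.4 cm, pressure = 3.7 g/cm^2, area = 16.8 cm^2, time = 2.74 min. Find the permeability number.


Formula: Permeability Number P = (V * H) / (p * A * t)
Numerator: V * H = 2596 * 9.4 = 24402.4
Denominator: p * A * t = 3.7 * 16.8 * 2.74 = 170.3184
P = 24402.4 / 170.3184 = 143.2752

Final answer: 143.2752


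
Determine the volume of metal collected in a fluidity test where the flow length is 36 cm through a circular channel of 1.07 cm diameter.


Formula: V = pi * (d/2)^2 * L  (cylinder volume)
Radius = 1.07/2 = 0.535 cm
V = pi * 0.535^2 * 36 = 32.3713 cm^3

32.3713 cm^3


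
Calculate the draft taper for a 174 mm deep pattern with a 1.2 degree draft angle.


Formula: taper = depth * tan(draft_angle)
tan(1.2 deg) = 0.0209470
taper = 174 mm * 0.0209470 = 3.6448 mm

3.6448 mm


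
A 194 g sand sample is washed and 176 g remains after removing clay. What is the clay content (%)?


Formula: Clay% = (W_total - W_washed) / W_total * 100
Clay mass = 194 - 176 = 18 g
Clay% = 18 / 194 * 100 = 9.2784%

Final answer: 9.2784%


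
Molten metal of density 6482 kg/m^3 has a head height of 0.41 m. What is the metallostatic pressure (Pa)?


Formula: P = rho * g * h
rho * g = 6482 * 9.81 = 63588.42 N/m^3
P = 63588.42 * 0.41 = 26071.2522 Pa

Final answer: 26071.2522 Pa


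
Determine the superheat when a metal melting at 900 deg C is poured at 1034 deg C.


Formula: Superheat = T_pour - T_melt
Superheat = 1034 - 900 = 134 deg C

Answer: 134 deg C


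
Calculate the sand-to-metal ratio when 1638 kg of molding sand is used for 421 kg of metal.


Formula: Sand-to-Metal Ratio = W_sand / W_metal
Ratio = 1638 kg / 421 kg = 3.8907


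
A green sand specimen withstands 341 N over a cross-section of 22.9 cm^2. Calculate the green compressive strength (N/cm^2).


Formula: Compressive Strength = Force / Area
Strength = 341 N / 22.9 cm^2 = 14.8908 N/cm^2

Final answer: 14.8908 N/cm^2


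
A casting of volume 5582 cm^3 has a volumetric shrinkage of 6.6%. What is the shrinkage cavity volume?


Formula: V_shrink = V_casting * shrinkage_pct / 100
V_shrink = 5582 cm^3 * 6.6 / 100 = 368.4120 cm^3

368.4120 cm^3


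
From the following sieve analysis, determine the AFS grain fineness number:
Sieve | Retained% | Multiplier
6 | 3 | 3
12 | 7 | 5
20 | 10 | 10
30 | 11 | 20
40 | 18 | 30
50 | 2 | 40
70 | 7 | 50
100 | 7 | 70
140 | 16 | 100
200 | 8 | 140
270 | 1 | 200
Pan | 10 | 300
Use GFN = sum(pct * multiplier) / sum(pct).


Formula: GFN = sum(pct * multiplier) / sum(pct)
sum(pct * multiplier) = 7744
sum(pct) = 100
GFN = 7744 / 100 = 77.44

Answer: 77.44
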